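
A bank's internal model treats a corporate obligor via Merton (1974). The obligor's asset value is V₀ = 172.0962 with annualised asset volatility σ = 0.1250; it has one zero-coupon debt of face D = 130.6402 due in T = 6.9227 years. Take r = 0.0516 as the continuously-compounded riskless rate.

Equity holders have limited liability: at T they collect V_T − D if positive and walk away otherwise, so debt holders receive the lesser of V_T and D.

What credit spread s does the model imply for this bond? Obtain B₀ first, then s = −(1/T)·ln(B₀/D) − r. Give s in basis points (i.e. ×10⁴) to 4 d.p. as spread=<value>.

spread=6.7120

d₁ = [ln(V₀/D) + (r + σ²/2)T] / (σ√T)
   = [ln(172.0962/130.6402) + (0.0516 + 0.5·0.1250²)·6.9227] / (0.1250·√6.9227)
   = [0.275607 + 0.411295] / 0.328888 = 2.088559
d₂ = d₁ − σ√T = 2.088559 − 0.328888 = 1.759671
N(d₁) = 0.981626,  N(d₂) = 0.960768,  e^(−rT) = 0.699625
E₀ = V₀·N(d₁) − D·e^(−rT)·N(d₂)
   = 172.0962·0.981626 − 130.6402·0.699625·0.960768 = 81.120800
B₀ = V₀ − E₀ = 172.0962 − 81.120800 = 90.975400
spread = −(1/T)·ln(B₀/D) − r = −(1/6.9227)·ln(90.975400/130.6402) − 0.0516 = 0.00067120
in basis points: 0.00067120 × 10⁴ = 6.7120 bp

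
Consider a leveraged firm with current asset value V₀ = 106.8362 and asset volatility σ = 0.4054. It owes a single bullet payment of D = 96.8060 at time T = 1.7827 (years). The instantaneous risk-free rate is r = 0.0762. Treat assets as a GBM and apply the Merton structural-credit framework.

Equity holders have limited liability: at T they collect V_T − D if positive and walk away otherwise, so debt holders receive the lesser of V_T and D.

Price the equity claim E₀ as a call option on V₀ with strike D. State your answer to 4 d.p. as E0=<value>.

E0=33.4022

d₁ = [ln(V₀/D) + (r + σ²/2)T] / (σ√T)
   = [ln(106.8362/96.8060) + (0.0762 + 0.5·0.4054²)·1.7827] / (0.4054·√1.7827)
   = [0.098588 + 0.282334] / 0.541281 = 0.703742
d₂ = d₁ − σ√T = 0.703742 − 0.541281 = 0.162461
N(d₁) = 0.759203,  N(d₂) = 0.564529,  e^(−rT) = 0.872981
E₀ = V₀·N(d₁) − D·e^(−rT)·N(d₂)
   = 106.8362·0.759203 − 96.8060·0.872981·0.564529 = 33.402212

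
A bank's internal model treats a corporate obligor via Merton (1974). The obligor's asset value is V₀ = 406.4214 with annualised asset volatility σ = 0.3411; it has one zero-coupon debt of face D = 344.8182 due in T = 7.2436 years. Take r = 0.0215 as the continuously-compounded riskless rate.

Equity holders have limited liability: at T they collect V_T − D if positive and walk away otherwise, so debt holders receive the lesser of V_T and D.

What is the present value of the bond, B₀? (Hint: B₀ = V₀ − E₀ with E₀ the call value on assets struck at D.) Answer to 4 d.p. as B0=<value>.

B0=219.7810

d₁ = [ln(V₀/D) + (r + σ²/2)T] / (σ√T)
   = [ln(406.4214/344.8182) + (0.0215 + 0.5·0.3411²)·7.2436] / (0.3411·√7.2436)
   = [0.164373 + 0.577131] / 0.918034 = 0.807709
d₂ = d₁ − σ√T = 0.807709 − 0.918034 = -0.110326
N(d₁) = 0.790371,  N(d₂) = 0.456075,  e^(−rT) = 0.855784
E₀ = V₀·N(d₁) − D·e^(−rT)·N(d₂)
   = 406.4214·0.790371 − 344.8182·0.855784·0.456075 = 186.640360
B₀ = V₀ − E₀ = 406.4214 − 186.640360 = 219.781040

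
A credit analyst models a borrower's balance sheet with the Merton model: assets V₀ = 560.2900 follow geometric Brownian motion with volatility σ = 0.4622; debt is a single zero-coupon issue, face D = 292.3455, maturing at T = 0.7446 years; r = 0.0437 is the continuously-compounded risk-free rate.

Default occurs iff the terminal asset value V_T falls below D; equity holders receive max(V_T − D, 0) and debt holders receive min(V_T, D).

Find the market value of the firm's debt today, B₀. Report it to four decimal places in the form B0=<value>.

B0=280.2117

d₁ = [ln(V₀/D) + (r + σ²/2)T] / (σ√T)
   = [ln(560.2900/292.3455) + (0.0437 + 0.5·0.4622²)·0.7446] / (0.4622·√0.7446)
   = [0.650518 + 0.112073] / 0.398833 = 1.912055
d₂ = d₁ − σ√T = 1.912055 − 0.398833 = 1.513222
N(d₁) = 0.972065,  N(d₂) = 0.934888,  e^(−rT) = 0.967985
E₀ = V₀·N(d₁) − D·e^(−rT)·N(d₂)
   = 560.2900·0.972065 − 292.3455·0.967985·0.934888 = 280.078267
B₀ = V₀ − E₀ = 560.2900 − 280.078267 = 280.211733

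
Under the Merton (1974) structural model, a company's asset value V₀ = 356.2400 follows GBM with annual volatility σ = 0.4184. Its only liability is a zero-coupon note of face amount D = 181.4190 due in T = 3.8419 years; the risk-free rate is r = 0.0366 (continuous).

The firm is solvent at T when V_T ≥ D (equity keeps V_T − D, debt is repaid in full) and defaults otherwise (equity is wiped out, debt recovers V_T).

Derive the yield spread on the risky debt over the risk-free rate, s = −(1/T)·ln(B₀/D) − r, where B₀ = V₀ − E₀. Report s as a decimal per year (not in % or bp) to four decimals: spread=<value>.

d₁ = [ln(V₀/D) + (r + σ²/2)T] / (σ√T)
   = [ln(356.2400/181.4190) + (0.0366 + 0.5·0.4184²)·3.8419] / (0.4184·√3.8419)
   = [0.674795 + 0.476892] / 0.820096 = 1.404333
d₂ = d₁ − σ√T = 1.404333 − 0.820096 = 0.584237
N(d₁) = 0.919890,  N(d₂) = 0.720469,  e^(−rT) = 0.868825
E₀ = V₀·N(d₁) − D·e^(−rT)·N(d₂)
   = 356.2400·0.919890 − 181.4190·0.868825·0.720469 = 214.140270
B₀ = V₀ − E₀ = 356.2400 − 214.140270 = 142.099730
spread = −(1/T)·ln(B₀/D) − r = −(1/3.8419)·ln(142.099730/181.4190) − 0.0366 = 0.02698316

spread=0.0270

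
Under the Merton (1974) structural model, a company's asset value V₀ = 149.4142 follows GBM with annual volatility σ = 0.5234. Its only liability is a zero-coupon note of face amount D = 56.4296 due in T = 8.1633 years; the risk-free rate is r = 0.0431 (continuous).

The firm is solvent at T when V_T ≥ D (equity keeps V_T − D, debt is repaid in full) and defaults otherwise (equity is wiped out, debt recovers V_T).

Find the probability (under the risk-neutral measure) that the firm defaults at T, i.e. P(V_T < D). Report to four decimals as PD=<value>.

PD=0.4448

d₁ = [ln(V₀/D) + (r + σ²/2)T] / (σ√T)
   = [ln(149.4142/56.4296) + (0.0431 + 0.5·0.5234²)·8.1633] / (0.5234·√8.1633)
   = [0.973728 + 1.469996] / 1.495432 = 1.634127
d₂ = d₁ − σ√T = 1.634127 − 1.495432 = 0.138695
risk-neutral PD = N(−d₂) = N(-0.138695) = 0.444846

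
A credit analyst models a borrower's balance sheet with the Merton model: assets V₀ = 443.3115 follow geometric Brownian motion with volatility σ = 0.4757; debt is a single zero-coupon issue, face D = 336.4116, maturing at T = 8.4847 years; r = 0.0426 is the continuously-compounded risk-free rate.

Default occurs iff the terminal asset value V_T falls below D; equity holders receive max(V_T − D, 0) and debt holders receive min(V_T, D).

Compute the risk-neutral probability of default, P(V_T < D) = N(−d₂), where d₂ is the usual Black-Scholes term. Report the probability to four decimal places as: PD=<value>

PD=0.5921

d₁ = [ln(V₀/D) + (r + σ²/2)T] / (σ√T)
   = [ln(443.3115/336.4116) + (0.0426 + 0.5·0.4757²)·8.4847] / (0.4757·√8.4847)
   = [0.275937 + 1.321452] / 1.385643 = 1.152814
d₂ = d₁ − σ√T = 1.152814 − 1.385643 = -0.232829
risk-neutral PD = N(−d₂) = N(0.232829) = 0.592053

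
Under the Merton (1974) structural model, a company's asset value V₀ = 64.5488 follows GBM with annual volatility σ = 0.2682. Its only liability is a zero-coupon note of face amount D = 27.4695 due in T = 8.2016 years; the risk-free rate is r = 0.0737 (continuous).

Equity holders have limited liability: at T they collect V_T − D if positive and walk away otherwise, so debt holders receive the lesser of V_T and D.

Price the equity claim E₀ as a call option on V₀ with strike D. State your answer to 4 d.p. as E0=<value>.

E0=49.7904

d₁ = [ln(V₀/D) + (r + σ²/2)T] / (σ√T)
   = [ln(64.5488/27.4695) + (0.0737 + 0.5·0.2682²)·8.2016] / (0.2682·√8.2016)
   = [0.854345 + 0.899434] / 0.768083 = 2.283320
d₂ = d₁ − σ√T = 2.283320 − 0.768083 = 1.515237
N(d₁) = 0.988794,  N(d₂) = 0.935144,  e^(−rT) = 0.546371
E₀ = V₀·N(d₁) − D·e^(−rT)·N(d₂)
   = 64.5488·0.988794 − 27.4695·0.546371·0.935144 = 49.790352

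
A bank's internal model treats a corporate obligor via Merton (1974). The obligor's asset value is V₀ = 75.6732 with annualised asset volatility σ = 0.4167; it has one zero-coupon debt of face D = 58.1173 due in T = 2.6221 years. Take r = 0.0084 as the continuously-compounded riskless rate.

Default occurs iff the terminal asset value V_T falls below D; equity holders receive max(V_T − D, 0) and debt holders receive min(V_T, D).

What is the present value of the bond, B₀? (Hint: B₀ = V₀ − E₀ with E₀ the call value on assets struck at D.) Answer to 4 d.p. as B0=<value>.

d₁ = [ln(V₀/D) + (r + σ²/2)T] / (σ√T)
   = [ln(75.6732/58.1173) + (0.0084 + 0.5·0.4167²)·2.6221] / (0.4167·√2.6221)
   = [0.263961 + 0.249675] / 0.674758 = 0.761214
d₂ = d₁ − σ√T = 0.761214 − 0.674758 = 0.086456
N(d₁) = 0.776735,  N(d₂) = 0.534448,  e^(−rT) = 0.978215
E₀ = V₀·N(d₁) − D·e^(−rT)·N(d₂)
   = 75.6732·0.776735 − 58.1173·0.978215·0.534448 = 28.394029
B₀ = V₀ − E₀ = 75.6732 − 28.394029 = 47.279171

B0=47.2792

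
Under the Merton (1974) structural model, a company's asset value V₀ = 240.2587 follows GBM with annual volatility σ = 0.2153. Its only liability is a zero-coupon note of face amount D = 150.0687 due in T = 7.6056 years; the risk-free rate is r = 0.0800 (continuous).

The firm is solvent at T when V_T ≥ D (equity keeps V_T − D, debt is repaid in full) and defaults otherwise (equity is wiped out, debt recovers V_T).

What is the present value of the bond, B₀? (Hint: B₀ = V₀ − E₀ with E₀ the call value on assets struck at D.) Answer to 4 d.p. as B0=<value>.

d₁ = [ln(V₀/D) + (r + σ²/2)T] / (σ√T)
   = [ln(240.2587/150.0687) + (0.0800 + 0.5·0.2153²)·7.6056] / (0.2153·√7.6056)
   = [0.470623 + 0.784723] / 0.593760 = 2.114233
d₂ = d₁ − σ√T = 2.114233 − 0.593760 = 1.520473
N(d₁) = 0.982752,  N(d₂) = 0.935804,  e^(−rT) = 0.544195
E₀ = V₀·N(d₁) − D·e^(−rT)·N(d₂)
   = 240.2587·0.982752 − 150.0687·0.544195·0.935804 = 159.690859
B₀ = V₀ − E₀ = 240.2587 − 159.690859 = 80.567841

B0=80.5678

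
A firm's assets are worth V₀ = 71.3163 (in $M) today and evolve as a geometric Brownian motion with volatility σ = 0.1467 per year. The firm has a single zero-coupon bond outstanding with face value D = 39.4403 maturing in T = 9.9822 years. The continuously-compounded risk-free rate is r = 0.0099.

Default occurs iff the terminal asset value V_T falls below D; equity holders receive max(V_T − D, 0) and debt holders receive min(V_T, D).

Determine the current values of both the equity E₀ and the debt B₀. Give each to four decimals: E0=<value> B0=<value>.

E0=36.2734 B0=35.0429

d₁ = [ln(V₀/D) + (r + σ²/2)T] / (σ√T)
   = [ln(71.3163/39.4403) + (0.0099 + 0.5·0.1467²)·9.9822] / (0.1467·√9.9822)
   = [0.592337 + 0.206237] / 0.463493 = 1.722946
d₂ = d₁ − σ√T = 1.722946 − 0.463493 = 1.259453
N(d₁) = 0.957551,  N(d₂) = 0.896067,  e^(−rT) = 0.905902
E₀ = V₀·N(d₁) − D·e^(−rT)·N(d₂)
   = 71.3163·0.957551 − 39.4403·0.905902·0.896067 = 36.273367
B₀ = V₀ − E₀ = 71.3163 − 36.273367 = 35.042933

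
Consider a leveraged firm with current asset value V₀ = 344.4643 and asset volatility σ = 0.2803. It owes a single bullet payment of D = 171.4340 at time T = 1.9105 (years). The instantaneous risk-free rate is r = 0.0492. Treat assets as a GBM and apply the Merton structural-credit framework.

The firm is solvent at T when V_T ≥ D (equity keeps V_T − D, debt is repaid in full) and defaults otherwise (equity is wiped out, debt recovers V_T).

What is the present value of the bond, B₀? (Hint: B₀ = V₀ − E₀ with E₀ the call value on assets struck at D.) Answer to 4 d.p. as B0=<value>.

d₁ = [ln(V₀/D) + (r + σ²/2)T] / (σ√T)
   = [ln(344.4643/171.4340) + (0.0492 + 0.5·0.2803²)·1.9105] / (0.2803·√1.9105)
   = [0.697792 + 0.169049] / 0.387433 = 2.237396
d₂ = d₁ − σ√T = 2.237396 − 0.387433 = 1.849962
N(d₁) = 0.987370,  N(d₂) = 0.967841,  e^(−rT) = 0.910286
E₀ = V₀·N(d₁) − D·e^(−rT)·N(d₂)
   = 344.4643·0.987370 − 171.4340·0.910286·0.967841 = 189.078297
B₀ = V₀ − E₀ = 344.4643 − 189.078297 = 155.386003

B0=155.3860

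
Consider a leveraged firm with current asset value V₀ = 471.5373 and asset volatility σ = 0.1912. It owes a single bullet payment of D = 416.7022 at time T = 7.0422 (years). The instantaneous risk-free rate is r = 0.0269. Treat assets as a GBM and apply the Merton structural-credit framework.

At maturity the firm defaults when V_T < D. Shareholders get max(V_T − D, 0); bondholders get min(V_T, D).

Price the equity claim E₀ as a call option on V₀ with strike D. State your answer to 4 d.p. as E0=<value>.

d₁ = [ln(V₀/D) + (r + σ²/2)T] / (σ√T)
   = [ln(471.5373/416.7022) + (0.0269 + 0.5·0.1912²)·7.0422] / (0.1912·√7.0422)
   = [0.123626 + 0.318158] / 0.507390 = 0.870699
d₂ = d₁ − σ√T = 0.870699 − 0.507390 = 0.363308
N(d₁) = 0.808041,  N(d₂) = 0.641813,  e^(−rT) = 0.827426
E₀ = V₀·N(d₁) − D·e^(−rT)·N(d₂)
   = 471.5373·0.808041 − 416.7022·0.827426·0.641813 = 159.730436

E0=159.7304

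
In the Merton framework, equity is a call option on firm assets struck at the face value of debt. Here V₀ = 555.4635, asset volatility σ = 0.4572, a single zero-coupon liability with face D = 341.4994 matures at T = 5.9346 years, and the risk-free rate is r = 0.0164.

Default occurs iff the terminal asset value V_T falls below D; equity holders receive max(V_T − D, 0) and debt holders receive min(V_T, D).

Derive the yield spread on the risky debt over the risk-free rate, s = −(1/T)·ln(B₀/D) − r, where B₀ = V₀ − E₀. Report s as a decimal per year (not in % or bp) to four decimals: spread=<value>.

spread=0.0513

d₁ = [ln(V₀/D) + (r + σ²/2)T] / (σ√T)
   = [ln(555.4635/341.4994) + (0.0164 + 0.5·0.4572²)·5.9346] / (0.4572·√5.9346)
   = [0.486457 + 0.717588] / 1.113786 = 1.081037
d₂ = d₁ − σ√T = 1.081037 − 1.113786 = -0.032749
N(d₁) = 0.860160,  N(d₂) = 0.486937,  e^(−rT) = 0.907259
E₀ = V₀·N(d₁) − D·e^(−rT)·N(d₂)
   = 555.4635·0.860160 − 341.4994·0.907259·0.486937 = 326.920353
B₀ = V₀ − E₀ = 555.4635 − 326.920353 = 228.543147
spread = −(1/T)·ln(B₀/D) − r = −(1/5.9346)·ln(228.543147/341.4994) − 0.0164 = 0.05127447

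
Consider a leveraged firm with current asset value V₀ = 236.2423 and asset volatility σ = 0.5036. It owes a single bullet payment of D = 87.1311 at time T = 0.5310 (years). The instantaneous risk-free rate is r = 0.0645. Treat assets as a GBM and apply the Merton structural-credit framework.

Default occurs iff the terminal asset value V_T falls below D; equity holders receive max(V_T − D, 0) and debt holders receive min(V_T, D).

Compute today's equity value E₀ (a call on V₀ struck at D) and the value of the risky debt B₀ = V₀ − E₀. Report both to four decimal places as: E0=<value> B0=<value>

E0=152.0822 B0=84.1601

d₁ = [ln(V₀/D) + (r + σ²/2)T] / (σ√T)
   = [ln(236.2423/87.1311) + (0.0645 + 0.5·0.5036²)·0.5310] / (0.5036·√0.5310)
   = [0.997444 + 0.101584] / 0.366972 = 2.994854
d₂ = d₁ − σ√T = 2.994854 − 0.366972 = 2.627882
N(d₁) = 0.998627,  N(d₂) = 0.995704,  e^(−rT) = 0.966330
E₀ = V₀·N(d₁) − D·e^(−rT)·N(d₂)
   = 236.2423·0.998627 − 87.1311·0.966330·0.995704 = 152.082244
B₀ = V₀ − E₀ = 236.2423 − 152.082244 = 84.160056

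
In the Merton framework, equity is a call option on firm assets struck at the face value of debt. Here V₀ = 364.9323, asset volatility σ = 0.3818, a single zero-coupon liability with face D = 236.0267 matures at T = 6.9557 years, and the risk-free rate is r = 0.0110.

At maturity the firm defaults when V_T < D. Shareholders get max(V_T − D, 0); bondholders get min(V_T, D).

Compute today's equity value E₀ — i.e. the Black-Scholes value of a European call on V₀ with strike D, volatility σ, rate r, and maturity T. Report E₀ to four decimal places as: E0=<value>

E0=198.3257

d₁ = [ln(V₀/D) + (r + σ²/2)T] / (σ√T)
   = [ln(364.9323/236.0267) + (0.0110 + 0.5·0.3818²)·6.9557] / (0.3818·√6.9557)
   = [0.435767 + 0.583483] / 1.006946 = 1.012219
d₂ = d₁ − σ√T = 1.012219 − 1.006946 = 0.005272
N(d₁) = 0.844283,  N(d₂) = 0.502103,  e^(−rT) = 0.926341
E₀ = V₀·N(d₁) − D·e^(−rT)·N(d₂)
   = 364.9323·0.844283 − 236.0267·0.926341·0.502103 = 198.325729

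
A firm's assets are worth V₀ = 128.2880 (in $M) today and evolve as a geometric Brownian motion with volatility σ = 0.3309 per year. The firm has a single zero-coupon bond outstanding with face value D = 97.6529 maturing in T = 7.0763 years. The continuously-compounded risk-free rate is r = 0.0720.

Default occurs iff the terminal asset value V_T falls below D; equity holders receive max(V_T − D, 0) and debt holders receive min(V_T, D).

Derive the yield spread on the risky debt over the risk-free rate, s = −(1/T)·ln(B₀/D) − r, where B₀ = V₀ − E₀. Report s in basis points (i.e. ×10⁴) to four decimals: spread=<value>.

spread=189.9944

d₁ = [ln(V₀/D) + (r + σ²/2)T] / (σ√T)
   = [ln(128.2880/97.6529) + (0.0720 + 0.5·0.3309²)·7.0763] / (0.3309·√7.0763)
   = [0.272858 + 0.896903] / 0.880238 = 1.328915
d₂ = d₁ − σ√T = 1.328915 − 0.880238 = 0.448678
N(d₁) = 0.908062,  N(d₂) = 0.673168,  e^(−rT) = 0.600800
E₀ = V₀·N(d₁) − D·e^(−rT)·N(d₂)
   = 128.2880·0.908062 − 97.6529·0.600800·0.673168 = 76.998810
B₀ = V₀ − E₀ = 128.2880 − 76.998810 = 51.289190
spread = −(1/T)·ln(B₀/D) − r = −(1/7.0763)·ln(51.289190/97.6529) − 0.0720 = 0.01899944
in basis points: 0.01899944 × 10⁴ = 189.9944 bp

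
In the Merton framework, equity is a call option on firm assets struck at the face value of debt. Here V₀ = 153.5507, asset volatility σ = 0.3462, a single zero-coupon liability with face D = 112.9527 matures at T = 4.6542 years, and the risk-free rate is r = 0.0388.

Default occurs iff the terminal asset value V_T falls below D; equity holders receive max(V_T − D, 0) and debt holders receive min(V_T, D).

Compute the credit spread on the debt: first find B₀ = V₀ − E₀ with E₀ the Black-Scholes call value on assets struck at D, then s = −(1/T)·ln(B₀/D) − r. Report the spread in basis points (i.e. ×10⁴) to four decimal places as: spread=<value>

spread=328.6126

d₁ = [ln(V₀/D) + (r + σ²/2)T] / (σ√T)
   = [ln(153.5507/112.9527) + (0.0388 + 0.5·0.3462²)·4.6542] / (0.3462·√4.6542)
   = [0.307062 + 0.459496] / 0.746878 = 1.026350
d₂ = d₁ − σ√T = 1.026350 − 0.746878 = 0.279472
N(d₁) = 0.847637,  N(d₂) = 0.610059,  e^(−rT) = 0.834783
E₀ = V₀·N(d₁) − D·e^(−rT)·N(d₂)
   = 153.5507·0.847637 − 112.9527·0.834783·0.610059 = 72.632131
B₀ = V₀ − E₀ = 153.5507 − 72.632131 = 80.918569
spread = −(1/T)·ln(B₀/D) − r = −(1/4.6542)·ln(80.918569/112.9527) − 0.0388 = 0.03286126
in basis points: 0.03286126 × 10⁴ = 328.6126 bp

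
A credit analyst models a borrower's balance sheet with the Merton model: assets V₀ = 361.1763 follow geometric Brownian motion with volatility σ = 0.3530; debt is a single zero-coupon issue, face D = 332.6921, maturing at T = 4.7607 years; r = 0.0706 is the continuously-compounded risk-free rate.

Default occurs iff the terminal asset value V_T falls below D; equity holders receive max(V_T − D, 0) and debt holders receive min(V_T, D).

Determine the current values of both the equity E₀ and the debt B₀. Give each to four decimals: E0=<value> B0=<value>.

E0=163.5904 B0=197.5859

d₁ = [ln(V₀/D) + (r + σ²/2)T] / (σ√T)
   = [ln(361.1763/332.6921) + (0.0706 + 0.5·0.3530²)·4.7607] / (0.3530·√4.7607)
   = [0.082149 + 0.632718] / 0.770212 = 0.928144
d₂ = d₁ − σ√T = 0.928144 − 0.770212 = 0.157932
N(d₁) = 0.823334,  N(d₂) = 0.562745,  e^(−rT) = 0.714548
E₀ = V₀·N(d₁) − D·e^(−rT)·N(d₂)
   = 361.1763·0.823334 − 332.6921·0.714548·0.562745 = 163.590369
B₀ = V₀ − E₀ = 361.1763 − 163.590369 = 197.585931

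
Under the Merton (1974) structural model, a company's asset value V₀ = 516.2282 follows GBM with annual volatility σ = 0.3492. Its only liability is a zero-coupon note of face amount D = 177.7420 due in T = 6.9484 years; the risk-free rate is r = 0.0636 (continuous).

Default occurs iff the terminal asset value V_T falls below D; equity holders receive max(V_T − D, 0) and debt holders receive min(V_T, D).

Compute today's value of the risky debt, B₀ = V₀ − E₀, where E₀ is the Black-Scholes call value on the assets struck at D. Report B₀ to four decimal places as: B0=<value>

d₁ = [ln(V₀/D) + (r + σ²/2)T] / (σ√T)
   = [ln(516.2282/177.7420) + (0.0636 + 0.5·0.3492²)·6.9484] / (0.3492·√6.9484)
   = [1.066216 + 0.865564] / 0.920485 = 2.098655
d₂ = d₁ − σ√T = 2.098655 − 0.920485 = 1.178170
N(d₁) = 0.982076,  N(d₂) = 0.880636,  e^(−rT) = 0.642802
E₀ = V₀·N(d₁) − D·e^(−rT)·N(d₂)
   = 516.2282·0.982076 − 177.7420·0.642802·0.880636 = 406.360287
B₀ = V₀ − E₀ = 516.2282 − 406.360287 = 109.867913

B0=109.8679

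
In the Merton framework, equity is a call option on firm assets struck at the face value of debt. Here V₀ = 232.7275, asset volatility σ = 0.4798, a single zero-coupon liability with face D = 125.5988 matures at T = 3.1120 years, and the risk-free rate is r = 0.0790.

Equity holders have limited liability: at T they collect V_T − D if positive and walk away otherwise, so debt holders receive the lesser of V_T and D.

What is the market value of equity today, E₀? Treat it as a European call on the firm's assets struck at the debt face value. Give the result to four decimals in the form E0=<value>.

d₁ = [ln(V₀/D) + (r + σ²/2)T] / (σ√T)
   = [ln(232.7275/125.5988) + (0.0790 + 0.5·0.4798²)·3.1120] / (0.4798·√3.1120)
   = [0.616776 + 0.604052] / 0.846409 = 1.442362
d₂ = d₁ − σ√T = 1.442362 − 0.846409 = 0.595953
N(d₁) = 0.925400,  N(d₂) = 0.724397,  e^(−rT) = 0.782041
E₀ = V₀·N(d₁) − D·e^(−rT)·N(d₂)
   = 232.7275·0.925400 − 125.5988·0.782041·0.724397 = 144.213260

E0=144.2133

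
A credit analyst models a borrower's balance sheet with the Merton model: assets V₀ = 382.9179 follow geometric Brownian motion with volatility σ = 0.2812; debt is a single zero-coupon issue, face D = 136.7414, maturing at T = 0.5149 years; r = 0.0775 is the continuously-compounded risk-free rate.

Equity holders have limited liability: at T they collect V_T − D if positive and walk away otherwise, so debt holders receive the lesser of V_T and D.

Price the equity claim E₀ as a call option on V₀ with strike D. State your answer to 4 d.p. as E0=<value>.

d₁ = [ln(V₀/D) + (r + σ²/2)T] / (σ√T)
   = [ln(382.9179/136.7414) + (0.0775 + 0.5·0.2812²)·0.5149] / (0.2812·√0.5149)
   = [1.029729 + 0.060262] / 0.201779 = 5.401896
d₂ = d₁ − σ√T = 5.401896 − 0.201779 = 5.200117
N(d₁) = 1.000000,  N(d₂) = 1.000000,  e^(−rT) = 0.960881
E₀ = V₀·N(d₁) − D·e^(−rT)·N(d₂)
   = 382.9179·1.000000 − 136.7414·0.960881·1.000000 = 251.525693

E0=251.5257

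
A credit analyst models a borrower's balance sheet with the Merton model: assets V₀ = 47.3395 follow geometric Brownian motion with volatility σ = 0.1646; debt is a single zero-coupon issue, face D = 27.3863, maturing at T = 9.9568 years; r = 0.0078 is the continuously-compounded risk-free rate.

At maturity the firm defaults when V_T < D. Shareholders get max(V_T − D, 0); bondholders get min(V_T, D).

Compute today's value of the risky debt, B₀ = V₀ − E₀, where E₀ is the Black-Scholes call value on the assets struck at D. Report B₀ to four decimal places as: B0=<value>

B0=24.3600

d₁ = [ln(V₀/D) + (r + σ²/2)T] / (σ√T)
   = [ln(47.3395/27.3863) + (0.0078 + 0.5·0.1646²)·9.9568] / (0.1646·√9.9568)
   = [0.547302 + 0.212544] / 0.519385 = 1.462971
d₂ = d₁ − σ√T = 1.462971 − 0.519385 = 0.943586
N(d₁) = 0.928262,  N(d₂) = 0.827309,  e^(−rT) = 0.925276
E₀ = V₀·N(d₁) − D·e^(−rT)·N(d₂)
   = 47.3395·0.928262 − 27.3863·0.925276·0.827309 = 22.979549
B₀ = V₀ − E₀ = 47.3395 − 22.979549 = 24.359951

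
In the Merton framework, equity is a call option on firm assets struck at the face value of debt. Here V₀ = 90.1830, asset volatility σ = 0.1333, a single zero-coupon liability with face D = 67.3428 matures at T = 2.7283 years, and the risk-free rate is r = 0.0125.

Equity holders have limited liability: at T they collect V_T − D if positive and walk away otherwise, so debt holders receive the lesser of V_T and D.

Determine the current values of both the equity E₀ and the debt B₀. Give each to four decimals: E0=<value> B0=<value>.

E0=25.6117 B0=64.5713

d₁ = [ln(V₀/D) + (r + σ²/2)T] / (σ√T)
   = [ln(90.1830/67.3428) + (0.0125 + 0.5·0.1333²)·2.7283] / (0.1333·√2.7283)
   = [0.292045 + 0.058343] / 0.220179 = 1.591377
d₂ = d₁ − σ√T = 1.591377 − 0.220179 = 1.371198
N(d₁) = 0.944238,  N(d₂) = 0.914843,  e^(−rT) = 0.966471
E₀ = V₀·N(d₁) − D·e^(−rT)·N(d₂)
   = 90.1830·0.944238 − 67.3428·0.966471·0.914843 = 25.611713
B₀ = V₀ − E₀ = 90.1830 − 25.611713 = 64.571287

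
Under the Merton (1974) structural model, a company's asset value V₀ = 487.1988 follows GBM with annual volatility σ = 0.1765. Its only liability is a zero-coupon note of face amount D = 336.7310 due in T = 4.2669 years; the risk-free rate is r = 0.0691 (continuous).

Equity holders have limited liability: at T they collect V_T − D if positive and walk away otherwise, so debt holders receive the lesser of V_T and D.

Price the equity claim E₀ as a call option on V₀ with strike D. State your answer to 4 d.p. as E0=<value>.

d₁ = [ln(V₀/D) + (r + σ²/2)T] / (σ√T)
   = [ln(487.1988/336.7310) + (0.0691 + 0.5·0.1765²)·4.2669] / (0.1765·√4.2669)
   = [0.369388 + 0.361305] / 0.364587 = 2.004166
d₂ = d₁ − σ√T = 2.004166 − 0.364587 = 1.639579
N(d₁) = 0.977474,  N(d₂) = 0.949454,  e^(−rT) = 0.744649
E₀ = V₀·N(d₁) − D·e^(−rT)·N(d₂)
   = 487.1988·0.977474 − 336.7310·0.744649·0.949454 = 238.152117

E0=238.1521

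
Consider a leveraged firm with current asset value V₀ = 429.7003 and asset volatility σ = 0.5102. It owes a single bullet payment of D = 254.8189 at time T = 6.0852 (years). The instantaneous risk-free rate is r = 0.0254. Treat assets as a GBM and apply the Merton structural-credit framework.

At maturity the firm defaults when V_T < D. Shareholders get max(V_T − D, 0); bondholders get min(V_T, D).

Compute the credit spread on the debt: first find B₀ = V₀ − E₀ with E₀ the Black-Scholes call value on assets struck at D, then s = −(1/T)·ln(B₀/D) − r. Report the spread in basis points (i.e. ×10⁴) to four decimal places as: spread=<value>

d₁ = [ln(V₀/D) + (r + σ²/2)T] / (σ√T)
   = [ln(429.7003/254.8189) + (0.0254 + 0.5·0.5102²)·6.0852] / (0.5102·√6.0852)
   = [0.522535 + 0.946565] / 1.258571 = 1.167276
d₂ = d₁ − σ√T = 1.167276 − 1.258571 = -0.091296
N(d₁) = 0.878450,  N(d₂) = 0.463629,  e^(−rT) = 0.856789
E₀ = V₀·N(d₁) − D·e^(−rT)·N(d₂)
   = 429.7003·0.878450 − 254.8189·0.856789·0.463629 = 276.248248
B₀ = V₀ − E₀ = 429.7003 − 276.248248 = 153.452052
spread = −(1/T)·ln(B₀/D) − r = −(1/6.0852)·ln(153.452052/254.8189) − 0.0254 = 0.05794401
in basis points: 0.05794401 × 10⁴ = 579.4401 bp

spread=579.4401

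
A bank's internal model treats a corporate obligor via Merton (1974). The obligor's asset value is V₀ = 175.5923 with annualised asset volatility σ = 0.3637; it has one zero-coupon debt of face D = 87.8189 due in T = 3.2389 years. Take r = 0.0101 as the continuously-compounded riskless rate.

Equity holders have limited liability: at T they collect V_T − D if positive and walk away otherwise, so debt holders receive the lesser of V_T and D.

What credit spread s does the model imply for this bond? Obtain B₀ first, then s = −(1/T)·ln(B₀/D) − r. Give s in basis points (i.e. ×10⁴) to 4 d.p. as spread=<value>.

d₁ = [ln(V₀/D) + (r + σ²/2)T] / (σ√T)
   = [ln(175.5923/87.8189) + (0.0101 + 0.5·0.3637²)·3.2389] / (0.3637·√3.2389)
   = [0.692888 + 0.246930] / 0.654549 = 1.435826
d₂ = d₁ − σ√T = 1.435826 − 0.654549 = 0.781277
N(d₁) = 0.924474,  N(d₂) = 0.782680,  e^(−rT) = 0.967816
E₀ = V₀·N(d₁) − D·e^(−rT)·N(d₂)
   = 175.5923·0.924474 − 87.8189·0.967816·0.782680 = 95.808522
B₀ = V₀ − E₀ = 175.5923 − 95.808522 = 79.783778
spread = −(1/T)·ln(B₀/D) − r = −(1/3.2389)·ln(79.783778/87.8189) − 0.0101 = 0.01952628
in basis points: 0.01952628 × 10⁴ = 195.2628 bp

spread=195.2628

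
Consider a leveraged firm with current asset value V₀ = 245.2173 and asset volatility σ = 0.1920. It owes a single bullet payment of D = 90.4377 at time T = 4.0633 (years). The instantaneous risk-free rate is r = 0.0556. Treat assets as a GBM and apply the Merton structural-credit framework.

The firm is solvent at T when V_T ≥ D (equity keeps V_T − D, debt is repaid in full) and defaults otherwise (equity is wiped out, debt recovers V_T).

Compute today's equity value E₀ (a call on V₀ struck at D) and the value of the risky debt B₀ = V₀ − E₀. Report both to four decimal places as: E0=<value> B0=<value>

d₁ = [ln(V₀/D) + (r + σ²/2)T] / (σ√T)
   = [ln(245.2173/90.4377) + (0.0556 + 0.5·0.1920²)·4.0633] / (0.1920·√4.0633)
   = [0.997484 + 0.300814] / 0.387026 = 3.354545
d₂ = d₁ − σ√T = 3.354545 − 0.387026 = 2.967519
N(d₁) = 0.999603,  N(d₂) = 0.998499,  e^(−rT) = 0.797782
E₀ = V₀·N(d₁) − D·e^(−rT)·N(d₂)
   = 245.2173·0.999603 − 90.4377·0.797782·0.998499 = 173.078534
B₀ = V₀ − E₀ = 245.2173 − 173.078534 = 72.138766

E0=173.0785 B0=72.1388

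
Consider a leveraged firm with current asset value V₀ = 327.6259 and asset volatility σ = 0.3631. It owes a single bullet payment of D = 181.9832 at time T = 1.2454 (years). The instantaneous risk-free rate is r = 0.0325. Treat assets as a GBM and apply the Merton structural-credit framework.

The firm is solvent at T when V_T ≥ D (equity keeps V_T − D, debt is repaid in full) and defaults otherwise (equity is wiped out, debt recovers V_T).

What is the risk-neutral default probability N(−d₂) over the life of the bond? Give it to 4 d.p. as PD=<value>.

PD=0.0888

d₁ = [ln(V₀/D) + (r + σ²/2)T] / (σ√T)
   = [ln(327.6259/181.9832) + (0.0325 + 0.5·0.3631²)·1.2454] / (0.3631·√1.2454)
   = [0.587958 + 0.122573] / 0.405210 = 1.753487
d₂ = d₁ − σ√T = 1.753487 − 0.405210 = 1.348276
risk-neutral PD = N(−d₂) = N(-1.348276) = 0.088785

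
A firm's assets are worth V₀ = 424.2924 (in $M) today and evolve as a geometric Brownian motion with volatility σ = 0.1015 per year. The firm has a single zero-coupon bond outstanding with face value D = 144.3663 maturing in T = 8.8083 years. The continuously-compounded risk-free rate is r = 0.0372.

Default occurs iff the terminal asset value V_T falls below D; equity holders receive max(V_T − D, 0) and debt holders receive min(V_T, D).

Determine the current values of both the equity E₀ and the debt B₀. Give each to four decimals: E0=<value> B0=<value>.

E0=320.2618 B0=104.0306

d₁ = [ln(V₀/D) + (r + σ²/2)T] / (σ√T)
   = [ln(424.2924/144.3663) + (0.0372 + 0.5·0.1015²)·8.8083] / (0.1015·√8.8083)
   = [1.078069 + 0.373041] / 0.301240 = 4.817130
d₂ = d₁ − σ√T = 4.817130 − 0.301240 = 4.515890
N(d₁) = 0.999999,  N(d₂) = 0.999997,  e^(−rT) = 0.720602
E₀ = V₀·N(d₁) − D·e^(−rT)·N(d₂)
   = 424.2924·0.999999 − 144.3663·0.720602·0.999997 = 320.261822
B₀ = V₀ − E₀ = 424.2924 − 320.261822 = 104.030578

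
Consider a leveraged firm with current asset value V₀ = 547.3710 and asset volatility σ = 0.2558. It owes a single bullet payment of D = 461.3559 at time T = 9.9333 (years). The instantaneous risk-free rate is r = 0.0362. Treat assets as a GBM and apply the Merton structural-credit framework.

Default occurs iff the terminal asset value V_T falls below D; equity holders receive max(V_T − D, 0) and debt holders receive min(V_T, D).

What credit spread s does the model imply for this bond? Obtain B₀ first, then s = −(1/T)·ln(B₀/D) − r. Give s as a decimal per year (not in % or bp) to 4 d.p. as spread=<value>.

spread=0.0168

d₁ = [ln(V₀/D) + (r + σ²/2)T] / (σ√T)
   = [ln(547.3710/461.3559) + (0.0362 + 0.5·0.2558²)·9.9333] / (0.2558·√9.9333)
   = [0.170957 + 0.684571] / 0.806208 = 1.061175
d₂ = d₁ − σ√T = 1.061175 − 0.806208 = 0.254967
N(d₁) = 0.855695,  N(d₂) = 0.600626,  e^(−rT) = 0.697966
E₀ = V₀·N(d₁) − D·e^(−rT)·N(d₂)
   = 547.3710·0.855695 − 461.3559·0.697966·0.600626 = 274.974761
B₀ = V₀ − E₀ = 547.3710 − 274.974761 = 272.396239
spread = −(1/T)·ln(B₀/D) − r = −(1/9.9333)·ln(272.396239/461.3559) − 0.0362 = 0.01684501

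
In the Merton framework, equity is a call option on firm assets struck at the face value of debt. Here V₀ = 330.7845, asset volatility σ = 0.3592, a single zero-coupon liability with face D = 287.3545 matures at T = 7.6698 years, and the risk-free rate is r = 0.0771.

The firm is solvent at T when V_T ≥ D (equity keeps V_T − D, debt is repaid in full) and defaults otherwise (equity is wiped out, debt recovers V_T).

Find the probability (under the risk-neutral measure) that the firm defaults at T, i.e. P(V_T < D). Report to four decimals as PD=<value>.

PD=0.4057

d₁ = [ln(V₀/D) + (r + σ²/2)T] / (σ√T)
   = [ln(330.7845/287.3545) + (0.0771 + 0.5·0.3592²)·7.6698] / (0.3592·√7.6698)
   = [0.140750 + 1.086138] / 0.994783 = 1.233323
d₂ = d₁ − σ√T = 1.233323 − 0.994783 = 0.238540
risk-neutral PD = N(−d₂) = N(-0.238540) = 0.405731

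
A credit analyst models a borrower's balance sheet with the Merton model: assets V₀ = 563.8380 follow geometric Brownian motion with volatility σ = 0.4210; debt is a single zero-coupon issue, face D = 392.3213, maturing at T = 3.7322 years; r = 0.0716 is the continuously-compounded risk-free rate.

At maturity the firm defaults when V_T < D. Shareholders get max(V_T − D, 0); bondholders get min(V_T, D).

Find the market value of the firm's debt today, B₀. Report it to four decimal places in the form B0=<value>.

B0=260.2246

d₁ = [ln(V₀/D) + (r + σ²/2)T] / (σ√T)
   = [ln(563.8380/392.3213) + (0.0716 + 0.5·0.4210²)·3.7322] / (0.4210·√3.7322)
   = [0.362686 + 0.597975] / 0.813326 = 1.181151
d₂ = d₁ − σ√T = 1.181151 − 0.813326 = 0.367825
N(d₁) = 0.881229,  N(d₂) = 0.643498,  e^(−rT) = 0.765500
E₀ = V₀·N(d₁) − D·e^(−rT)·N(d₂)
   = 563.8380·0.881229 − 392.3213·0.765500·0.643498 = 303.613442
B₀ = V₀ − E₀ = 563.8380 − 303.613442 = 260.224558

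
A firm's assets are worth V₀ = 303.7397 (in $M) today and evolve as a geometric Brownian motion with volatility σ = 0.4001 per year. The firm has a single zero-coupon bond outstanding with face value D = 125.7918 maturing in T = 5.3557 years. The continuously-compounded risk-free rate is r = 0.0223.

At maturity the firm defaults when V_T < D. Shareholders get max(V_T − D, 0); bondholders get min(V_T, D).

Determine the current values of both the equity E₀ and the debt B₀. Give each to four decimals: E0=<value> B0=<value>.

E0=203.4380 B0=100.3017

d₁ = [ln(V₀/D) + (r + σ²/2)T] / (σ√T)
   = [ln(303.7397/125.7918) + (0.0223 + 0.5·0.4001²)·5.3557] / (0.4001·√5.3557)
   = [0.881543 + 0.548102] / 0.925927 = 1.544015
d₂ = d₁ − σ√T = 1.544015 − 0.925927 = 0.618089
N(d₁) = 0.938708,  N(d₂) = 0.731742,  e^(−rT) = 0.887424
E₀ = V₀·N(d₁) − D·e^(−rT)·N(d₂)
   = 303.7397·0.938708 − 125.7918·0.887424·0.731742 = 203.437981
B₀ = V₀ − E₀ = 303.7397 − 203.437981 = 100.301719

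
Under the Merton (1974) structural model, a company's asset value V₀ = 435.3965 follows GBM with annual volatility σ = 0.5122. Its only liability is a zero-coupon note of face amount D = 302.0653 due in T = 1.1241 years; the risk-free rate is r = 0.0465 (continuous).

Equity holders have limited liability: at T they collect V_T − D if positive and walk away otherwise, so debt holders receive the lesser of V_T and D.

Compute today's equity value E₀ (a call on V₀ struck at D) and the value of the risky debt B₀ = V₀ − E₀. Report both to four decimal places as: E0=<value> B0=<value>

E0=172.5272 B0=262.8693

d₁ = [ln(V₀/D) + (r + σ²/2)T] / (σ√T)
   = [ln(435.3965/302.0653) + (0.0465 + 0.5·0.5122²)·1.1241] / (0.5122·√1.1241)
   = [0.365614 + 0.199724] / 0.543053 = 1.041036
d₂ = d₁ − σ√T = 1.041036 − 0.543053 = 0.497984
N(d₁) = 0.851071,  N(d₂) = 0.690752,  e^(−rT) = 0.949072
E₀ = V₀·N(d₁) − D·e^(−rT)·N(d₂)
   = 435.3965·0.851071 − 302.0653·0.949072·0.690752 = 172.527171
B₀ = V₀ − E₀ = 435.3965 − 172.527171 = 262.869329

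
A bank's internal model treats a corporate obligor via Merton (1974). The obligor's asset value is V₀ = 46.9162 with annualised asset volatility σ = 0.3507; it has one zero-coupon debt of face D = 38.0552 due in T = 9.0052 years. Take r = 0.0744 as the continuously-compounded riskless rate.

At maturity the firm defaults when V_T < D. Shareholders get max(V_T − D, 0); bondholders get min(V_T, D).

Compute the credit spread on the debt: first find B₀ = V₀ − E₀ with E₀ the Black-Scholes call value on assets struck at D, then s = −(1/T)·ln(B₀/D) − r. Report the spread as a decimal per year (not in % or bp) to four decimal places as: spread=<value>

spread=0.0207

d₁ = [ln(V₀/D) + (r + σ²/2)T] / (σ√T)
   = [ln(46.9162/38.0552) + (0.0744 + 0.5·0.3507²)·9.0052] / (0.3507·√9.0052)
   = [0.209325 + 1.223764] / 1.052404 = 1.361729
d₂ = d₁ − σ√T = 1.361729 − 1.052404 = 0.309325
N(d₁) = 0.913358,  N(d₂) = 0.621463,  e^(−rT) = 0.511715
E₀ = V₀·N(d₁) − D·e^(−rT)·N(d₂)
   = 46.9162·0.913358 − 38.0552·0.511715·0.621463 = 30.749288
B₀ = V₀ − E₀ = 46.9162 − 30.749288 = 16.166912
spread = −(1/T)·ln(B₀/D) − r = −(1/9.0052)·ln(16.166912/38.0552) − 0.0744 = 0.02066408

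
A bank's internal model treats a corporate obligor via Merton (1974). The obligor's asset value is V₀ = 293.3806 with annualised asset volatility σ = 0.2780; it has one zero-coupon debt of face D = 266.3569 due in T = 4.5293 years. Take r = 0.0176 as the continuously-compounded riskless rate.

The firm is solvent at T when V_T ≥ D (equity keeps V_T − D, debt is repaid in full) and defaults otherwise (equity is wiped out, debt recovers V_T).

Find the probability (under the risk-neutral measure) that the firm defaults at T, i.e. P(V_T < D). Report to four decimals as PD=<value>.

d₁ = [ln(V₀/D) + (r + σ²/2)T] / (σ√T)
   = [ln(293.3806/266.3569) + (0.0176 + 0.5·0.2780²)·4.5293] / (0.2780·√4.5293)
   = [0.096634 + 0.254737] / 0.591644 = 0.593889
d₂ = d₁ − σ√T = 0.593889 − 0.591644 = 0.002245
risk-neutral PD = N(−d₂) = N(-0.002245) = 0.499104

PD=0.4991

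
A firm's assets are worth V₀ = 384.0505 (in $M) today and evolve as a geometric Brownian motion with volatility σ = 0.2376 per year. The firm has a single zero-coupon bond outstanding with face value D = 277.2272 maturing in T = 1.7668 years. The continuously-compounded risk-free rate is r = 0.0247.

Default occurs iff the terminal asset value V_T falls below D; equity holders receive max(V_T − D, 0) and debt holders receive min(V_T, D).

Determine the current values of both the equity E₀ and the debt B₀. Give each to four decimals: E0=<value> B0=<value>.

d₁ = [ln(V₀/D) + (r + σ²/2)T] / (σ√T)
   = [ln(384.0505/277.2272) + (0.0247 + 0.5·0.2376²)·1.7668] / (0.2376·√1.7668)
   = [0.325937 + 0.093511] / 0.315820 = 1.328122
d₂ = d₁ − σ√T = 1.328122 − 0.315820 = 1.012301
N(d₁) = 0.907931,  N(d₂) = 0.844303,  e^(−rT) = 0.957299
E₀ = V₀·N(d₁) − D·e^(−rT)·N(d₂)
   = 384.0505·0.907931 − 277.2272·0.957299·0.844303 = 124.622475
B₀ = V₀ − E₀ = 384.0505 − 124.622475 = 259.428025

E0=124.6225 B0=259.4280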